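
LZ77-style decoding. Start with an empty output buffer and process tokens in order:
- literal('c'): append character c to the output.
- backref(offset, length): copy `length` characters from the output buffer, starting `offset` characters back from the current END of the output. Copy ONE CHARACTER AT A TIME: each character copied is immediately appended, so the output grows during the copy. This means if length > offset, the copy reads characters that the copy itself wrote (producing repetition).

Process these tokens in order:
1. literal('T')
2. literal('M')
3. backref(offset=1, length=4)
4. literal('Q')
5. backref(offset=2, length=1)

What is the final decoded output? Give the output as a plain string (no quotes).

Token 1: literal('T'). Output: "T"
Token 2: literal('M'). Output: "TM"
Token 3: backref(off=1, len=4) (overlapping!). Copied 'MMMM' from pos 1. Output: "TMMMMM"
Token 4: literal('Q'). Output: "TMMMMMQ"
Token 5: backref(off=2, len=1). Copied 'M' from pos 5. Output: "TMMMMMQM"

Answer: TMMMMMQM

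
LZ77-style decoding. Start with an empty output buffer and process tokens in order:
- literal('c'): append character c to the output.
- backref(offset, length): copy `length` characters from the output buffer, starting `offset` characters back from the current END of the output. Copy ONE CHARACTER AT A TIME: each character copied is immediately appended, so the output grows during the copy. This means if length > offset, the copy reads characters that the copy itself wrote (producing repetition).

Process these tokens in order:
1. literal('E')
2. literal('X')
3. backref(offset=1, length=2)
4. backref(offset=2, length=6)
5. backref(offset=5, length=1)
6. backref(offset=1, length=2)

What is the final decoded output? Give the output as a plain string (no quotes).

Token 1: literal('E'). Output: "E"
Token 2: literal('X'). Output: "EX"
Token 3: backref(off=1, len=2) (overlapping!). Copied 'XX' from pos 1. Output: "EXXX"
Token 4: backref(off=2, len=6) (overlapping!). Copied 'XXXXXX' from pos 2. Output: "EXXXXXXXXX"
Token 5: backref(off=5, len=1). Copied 'X' from pos 5. Output: "EXXXXXXXXXX"
Token 6: backref(off=1, len=2) (overlapping!). Copied 'XX' from pos 10. Output: "EXXXXXXXXXXXX"

Answer: EXXXXXXXXXXXX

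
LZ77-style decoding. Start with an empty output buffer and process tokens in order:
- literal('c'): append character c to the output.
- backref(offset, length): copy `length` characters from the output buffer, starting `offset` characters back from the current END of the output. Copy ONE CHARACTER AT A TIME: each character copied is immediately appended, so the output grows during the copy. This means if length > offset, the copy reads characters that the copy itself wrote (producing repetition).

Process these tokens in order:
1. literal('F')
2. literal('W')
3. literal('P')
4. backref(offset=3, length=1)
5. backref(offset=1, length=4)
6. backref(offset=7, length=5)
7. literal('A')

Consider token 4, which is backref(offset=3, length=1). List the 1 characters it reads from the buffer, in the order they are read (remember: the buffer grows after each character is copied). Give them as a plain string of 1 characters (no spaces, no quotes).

Answer: F

Derivation:
Token 1: literal('F'). Output: "F"
Token 2: literal('W'). Output: "FW"
Token 3: literal('P'). Output: "FWP"
Token 4: backref(off=3, len=1). Buffer before: "FWP" (len 3)
  byte 1: read out[0]='F', append. Buffer now: "FWPF"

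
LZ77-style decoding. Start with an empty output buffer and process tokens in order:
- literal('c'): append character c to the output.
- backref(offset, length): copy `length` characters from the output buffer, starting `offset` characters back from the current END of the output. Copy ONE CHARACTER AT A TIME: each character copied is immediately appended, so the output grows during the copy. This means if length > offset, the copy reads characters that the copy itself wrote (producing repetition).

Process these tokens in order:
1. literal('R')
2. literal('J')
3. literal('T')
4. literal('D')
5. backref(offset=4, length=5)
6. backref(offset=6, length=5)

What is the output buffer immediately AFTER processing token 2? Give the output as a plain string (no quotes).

Answer: RJ

Derivation:
Token 1: literal('R'). Output: "R"
Token 2: literal('J'). Output: "RJ"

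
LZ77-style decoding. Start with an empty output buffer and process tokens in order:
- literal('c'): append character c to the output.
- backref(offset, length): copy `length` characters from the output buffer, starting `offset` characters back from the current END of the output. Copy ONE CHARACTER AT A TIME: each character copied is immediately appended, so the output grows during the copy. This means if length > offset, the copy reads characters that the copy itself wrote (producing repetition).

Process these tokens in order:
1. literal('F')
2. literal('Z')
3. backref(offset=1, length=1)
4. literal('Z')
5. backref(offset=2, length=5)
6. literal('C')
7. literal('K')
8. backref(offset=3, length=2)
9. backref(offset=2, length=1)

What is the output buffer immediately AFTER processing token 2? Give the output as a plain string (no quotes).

Token 1: literal('F'). Output: "F"
Token 2: literal('Z'). Output: "FZ"

Answer: FZ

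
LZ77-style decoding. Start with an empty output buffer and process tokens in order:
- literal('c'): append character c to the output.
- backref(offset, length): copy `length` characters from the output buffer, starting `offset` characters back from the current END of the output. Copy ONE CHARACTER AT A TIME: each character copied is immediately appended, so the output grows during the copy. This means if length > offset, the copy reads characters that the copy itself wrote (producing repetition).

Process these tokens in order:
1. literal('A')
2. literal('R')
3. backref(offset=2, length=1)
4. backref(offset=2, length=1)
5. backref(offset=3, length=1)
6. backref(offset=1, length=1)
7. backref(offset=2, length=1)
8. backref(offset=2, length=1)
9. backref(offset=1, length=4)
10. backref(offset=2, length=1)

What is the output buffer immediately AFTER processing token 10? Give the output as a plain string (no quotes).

Token 1: literal('A'). Output: "A"
Token 2: literal('R'). Output: "AR"
Token 3: backref(off=2, len=1). Copied 'A' from pos 0. Output: "ARA"
Token 4: backref(off=2, len=1). Copied 'R' from pos 1. Output: "ARAR"
Token 5: backref(off=3, len=1). Copied 'R' from pos 1. Output: "ARARR"
Token 6: backref(off=1, len=1). Copied 'R' from pos 4. Output: "ARARRR"
Token 7: backref(off=2, len=1). Copied 'R' from pos 4. Output: "ARARRRR"
Token 8: backref(off=2, len=1). Copied 'R' from pos 5. Output: "ARARRRRR"
Token 9: backref(off=1, len=4) (overlapping!). Copied 'RRRR' from pos 7. Output: "ARARRRRRRRRR"
Token 10: backref(off=2, len=1). Copied 'R' from pos 10. Output: "ARARRRRRRRRRR"

Answer: ARARRRRRRRRRR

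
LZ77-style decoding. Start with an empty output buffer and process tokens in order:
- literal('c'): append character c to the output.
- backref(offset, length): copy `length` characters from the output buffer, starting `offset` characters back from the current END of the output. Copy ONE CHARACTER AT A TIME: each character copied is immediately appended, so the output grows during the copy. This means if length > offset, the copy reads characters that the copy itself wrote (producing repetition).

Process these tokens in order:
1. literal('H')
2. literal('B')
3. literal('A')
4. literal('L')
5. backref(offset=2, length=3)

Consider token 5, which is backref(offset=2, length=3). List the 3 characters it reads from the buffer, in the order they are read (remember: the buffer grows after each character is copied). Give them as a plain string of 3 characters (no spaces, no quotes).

Token 1: literal('H'). Output: "H"
Token 2: literal('B'). Output: "HB"
Token 3: literal('A'). Output: "HBA"
Token 4: literal('L'). Output: "HBAL"
Token 5: backref(off=2, len=3). Buffer before: "HBAL" (len 4)
  byte 1: read out[2]='A', append. Buffer now: "HBALA"
  byte 2: read out[3]='L', append. Buffer now: "HBALAL"
  byte 3: read out[4]='A', append. Buffer now: "HBALALA"

Answer: ALA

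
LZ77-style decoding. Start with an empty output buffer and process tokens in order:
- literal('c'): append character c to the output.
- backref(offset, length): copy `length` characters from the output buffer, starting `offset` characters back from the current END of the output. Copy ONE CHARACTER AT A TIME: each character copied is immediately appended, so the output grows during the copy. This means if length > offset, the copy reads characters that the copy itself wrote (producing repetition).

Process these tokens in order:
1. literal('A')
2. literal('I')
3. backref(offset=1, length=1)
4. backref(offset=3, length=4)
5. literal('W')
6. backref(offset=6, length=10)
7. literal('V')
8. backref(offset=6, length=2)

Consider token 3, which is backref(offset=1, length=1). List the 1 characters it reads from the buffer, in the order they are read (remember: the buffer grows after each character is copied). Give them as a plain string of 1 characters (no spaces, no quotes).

Token 1: literal('A'). Output: "A"
Token 2: literal('I'). Output: "AI"
Token 3: backref(off=1, len=1). Buffer before: "AI" (len 2)
  byte 1: read out[1]='I', append. Buffer now: "AII"

Answer: I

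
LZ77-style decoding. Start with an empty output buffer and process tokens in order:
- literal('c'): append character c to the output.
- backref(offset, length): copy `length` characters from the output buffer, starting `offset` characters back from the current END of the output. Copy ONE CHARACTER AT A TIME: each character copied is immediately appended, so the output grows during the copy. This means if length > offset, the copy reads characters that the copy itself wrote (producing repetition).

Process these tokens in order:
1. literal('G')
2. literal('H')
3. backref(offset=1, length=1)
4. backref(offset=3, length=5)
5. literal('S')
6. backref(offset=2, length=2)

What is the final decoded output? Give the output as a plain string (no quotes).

Answer: GHHGHHGHSHS

Derivation:
Token 1: literal('G'). Output: "G"
Token 2: literal('H'). Output: "GH"
Token 3: backref(off=1, len=1). Copied 'H' from pos 1. Output: "GHH"
Token 4: backref(off=3, len=5) (overlapping!). Copied 'GHHGH' from pos 0. Output: "GHHGHHGH"
Token 5: literal('S'). Output: "GHHGHHGHS"
Token 6: backref(off=2, len=2). Copied 'HS' from pos 7. Output: "GHHGHHGHSHS"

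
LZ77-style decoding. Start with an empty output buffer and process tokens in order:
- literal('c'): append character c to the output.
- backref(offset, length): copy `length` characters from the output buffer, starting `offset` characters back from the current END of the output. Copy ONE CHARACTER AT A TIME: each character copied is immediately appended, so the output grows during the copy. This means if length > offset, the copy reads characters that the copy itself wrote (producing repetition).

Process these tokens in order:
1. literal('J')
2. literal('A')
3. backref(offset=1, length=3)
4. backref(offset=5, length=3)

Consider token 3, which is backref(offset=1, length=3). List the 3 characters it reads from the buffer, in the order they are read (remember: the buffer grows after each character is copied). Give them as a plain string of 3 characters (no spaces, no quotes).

Token 1: literal('J'). Output: "J"
Token 2: literal('A'). Output: "JA"
Token 3: backref(off=1, len=3). Buffer before: "JA" (len 2)
  byte 1: read out[1]='A', append. Buffer now: "JAA"
  byte 2: read out[2]='A', append. Buffer now: "JAAA"
  byte 3: read out[3]='A', append. Buffer now: "JAAAA"

Answer: AAA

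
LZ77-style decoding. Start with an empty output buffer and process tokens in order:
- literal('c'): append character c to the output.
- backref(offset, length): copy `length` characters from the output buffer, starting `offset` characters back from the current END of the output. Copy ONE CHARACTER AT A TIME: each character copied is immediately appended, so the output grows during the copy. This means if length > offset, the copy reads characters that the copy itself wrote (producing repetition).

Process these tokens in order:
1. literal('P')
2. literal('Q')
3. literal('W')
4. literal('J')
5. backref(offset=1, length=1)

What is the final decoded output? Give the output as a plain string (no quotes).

Answer: PQWJJ

Derivation:
Token 1: literal('P'). Output: "P"
Token 2: literal('Q'). Output: "PQ"
Token 3: literal('W'). Output: "PQW"
Token 4: literal('J'). Output: "PQWJ"
Token 5: backref(off=1, len=1). Copied 'J' from pos 3. Output: "PQWJJ"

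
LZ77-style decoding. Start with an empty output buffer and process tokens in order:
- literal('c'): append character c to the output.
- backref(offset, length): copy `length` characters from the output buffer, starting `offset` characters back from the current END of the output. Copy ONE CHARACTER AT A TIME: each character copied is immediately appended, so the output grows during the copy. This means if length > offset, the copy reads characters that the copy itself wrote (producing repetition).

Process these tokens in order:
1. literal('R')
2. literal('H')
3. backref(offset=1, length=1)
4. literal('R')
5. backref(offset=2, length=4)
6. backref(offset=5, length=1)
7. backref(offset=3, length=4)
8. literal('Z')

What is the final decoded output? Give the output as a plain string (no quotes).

Answer: RHHRHRHRRHRRHZ

Derivation:
Token 1: literal('R'). Output: "R"
Token 2: literal('H'). Output: "RH"
Token 3: backref(off=1, len=1). Copied 'H' from pos 1. Output: "RHH"
Token 4: literal('R'). Output: "RHHR"
Token 5: backref(off=2, len=4) (overlapping!). Copied 'HRHR' from pos 2. Output: "RHHRHRHR"
Token 6: backref(off=5, len=1). Copied 'R' from pos 3. Output: "RHHRHRHRR"
Token 7: backref(off=3, len=4) (overlapping!). Copied 'HRRH' from pos 6. Output: "RHHRHRHRRHRRH"
Token 8: literal('Z'). Output: "RHHRHRHRRHRRHZ"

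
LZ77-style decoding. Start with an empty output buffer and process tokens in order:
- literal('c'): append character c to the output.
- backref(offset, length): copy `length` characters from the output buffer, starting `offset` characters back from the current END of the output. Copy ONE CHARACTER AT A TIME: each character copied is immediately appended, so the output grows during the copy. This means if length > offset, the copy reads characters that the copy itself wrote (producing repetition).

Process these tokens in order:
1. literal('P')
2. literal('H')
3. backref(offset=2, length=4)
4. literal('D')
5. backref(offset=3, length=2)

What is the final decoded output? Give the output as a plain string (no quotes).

Token 1: literal('P'). Output: "P"
Token 2: literal('H'). Output: "PH"
Token 3: backref(off=2, len=4) (overlapping!). Copied 'PHPH' from pos 0. Output: "PHPHPH"
Token 4: literal('D'). Output: "PHPHPHD"
Token 5: backref(off=3, len=2). Copied 'PH' from pos 4. Output: "PHPHPHDPH"

Answer: PHPHPHDPH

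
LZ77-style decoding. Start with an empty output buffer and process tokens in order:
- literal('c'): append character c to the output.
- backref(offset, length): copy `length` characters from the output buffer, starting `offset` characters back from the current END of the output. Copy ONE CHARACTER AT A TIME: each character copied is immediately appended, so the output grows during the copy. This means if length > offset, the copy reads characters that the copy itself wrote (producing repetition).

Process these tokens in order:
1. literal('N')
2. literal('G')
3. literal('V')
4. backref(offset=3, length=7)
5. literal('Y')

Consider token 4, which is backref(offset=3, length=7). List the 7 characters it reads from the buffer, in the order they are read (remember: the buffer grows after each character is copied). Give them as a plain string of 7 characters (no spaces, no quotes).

Token 1: literal('N'). Output: "N"
Token 2: literal('G'). Output: "NG"
Token 3: literal('V'). Output: "NGV"
Token 4: backref(off=3, len=7). Buffer before: "NGV" (len 3)
  byte 1: read out[0]='N', append. Buffer now: "NGVN"
  byte 2: read out[1]='G', append. Buffer now: "NGVNG"
  byte 3: read out[2]='V', append. Buffer now: "NGVNGV"
  byte 4: read out[3]='N', append. Buffer now: "NGVNGVN"
  byte 5: read out[4]='G', append. Buffer now: "NGVNGVNG"
  byte 6: read out[5]='V', append. Buffer now: "NGVNGVNGV"
  byte 7: read out[6]='N', append. Buffer now: "NGVNGVNGVN"

Answer: NGVNGVN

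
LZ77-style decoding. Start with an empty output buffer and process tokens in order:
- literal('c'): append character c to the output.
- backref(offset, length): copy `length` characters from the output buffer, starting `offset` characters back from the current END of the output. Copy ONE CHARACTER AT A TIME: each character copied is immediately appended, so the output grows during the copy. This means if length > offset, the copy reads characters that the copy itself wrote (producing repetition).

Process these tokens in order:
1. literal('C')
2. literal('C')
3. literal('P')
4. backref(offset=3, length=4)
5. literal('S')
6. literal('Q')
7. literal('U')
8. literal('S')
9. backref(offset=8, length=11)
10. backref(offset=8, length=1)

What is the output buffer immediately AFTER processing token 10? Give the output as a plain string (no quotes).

Token 1: literal('C'). Output: "C"
Token 2: literal('C'). Output: "CC"
Token 3: literal('P'). Output: "CCP"
Token 4: backref(off=3, len=4) (overlapping!). Copied 'CCPC' from pos 0. Output: "CCPCCPC"
Token 5: literal('S'). Output: "CCPCCPCS"
Token 6: literal('Q'). Output: "CCPCCPCSQ"
Token 7: literal('U'). Output: "CCPCCPCSQU"
Token 8: literal('S'). Output: "CCPCCPCSQUS"
Token 9: backref(off=8, len=11) (overlapping!). Copied 'CCPCSQUSCCP' from pos 3. Output: "CCPCCPCSQUSCCPCSQUSCCP"
Token 10: backref(off=8, len=1). Copied 'C' from pos 14. Output: "CCPCCPCSQUSCCPCSQUSCCPC"

Answer: CCPCCPCSQUSCCPCSQUSCCPC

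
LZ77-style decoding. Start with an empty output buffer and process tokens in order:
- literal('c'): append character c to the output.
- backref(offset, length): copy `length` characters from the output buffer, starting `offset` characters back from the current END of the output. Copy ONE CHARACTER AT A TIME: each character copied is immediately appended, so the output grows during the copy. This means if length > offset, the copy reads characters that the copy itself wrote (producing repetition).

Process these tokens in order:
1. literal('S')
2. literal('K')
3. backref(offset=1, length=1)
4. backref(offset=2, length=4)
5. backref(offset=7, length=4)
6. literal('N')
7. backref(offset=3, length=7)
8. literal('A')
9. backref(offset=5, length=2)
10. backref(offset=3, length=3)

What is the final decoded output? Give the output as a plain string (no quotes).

Answer: SKKKKKKSKKKNKKNKKNKAKKAKK

Derivation:
Token 1: literal('S'). Output: "S"
Token 2: literal('K'). Output: "SK"
Token 3: backref(off=1, len=1). Copied 'K' from pos 1. Output: "SKK"
Token 4: backref(off=2, len=4) (overlapping!). Copied 'KKKK' from pos 1. Output: "SKKKKKK"
Token 5: backref(off=7, len=4). Copied 'SKKK' from pos 0. Output: "SKKKKKKSKKK"
Token 6: literal('N'). Output: "SKKKKKKSKKKN"
Token 7: backref(off=3, len=7) (overlapping!). Copied 'KKNKKNK' from pos 9. Output: "SKKKKKKSKKKNKKNKKNK"
Token 8: literal('A'). Output: "SKKKKKKSKKKNKKNKKNKA"
Token 9: backref(off=5, len=2). Copied 'KK' from pos 15. Output: "SKKKKKKSKKKNKKNKKNKAKK"
Token 10: backref(off=3, len=3). Copied 'AKK' from pos 19. Output: "SKKKKKKSKKKNKKNKKNKAKKAKK"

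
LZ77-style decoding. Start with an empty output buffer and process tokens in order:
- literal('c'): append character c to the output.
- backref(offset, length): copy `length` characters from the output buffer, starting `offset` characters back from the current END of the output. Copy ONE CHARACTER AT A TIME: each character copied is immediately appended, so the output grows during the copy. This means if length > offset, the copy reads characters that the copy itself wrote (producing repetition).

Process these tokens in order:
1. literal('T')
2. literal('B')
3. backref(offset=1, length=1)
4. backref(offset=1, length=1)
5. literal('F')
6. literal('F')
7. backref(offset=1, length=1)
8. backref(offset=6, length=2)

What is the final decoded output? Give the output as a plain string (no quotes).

Token 1: literal('T'). Output: "T"
Token 2: literal('B'). Output: "TB"
Token 3: backref(off=1, len=1). Copied 'B' from pos 1. Output: "TBB"
Token 4: backref(off=1, len=1). Copied 'B' from pos 2. Output: "TBBB"
Token 5: literal('F'). Output: "TBBBF"
Token 6: literal('F'). Output: "TBBBFF"
Token 7: backref(off=1, len=1). Copied 'F' from pos 5. Output: "TBBBFFF"
Token 8: backref(off=6, len=2). Copied 'BB' from pos 1. Output: "TBBBFFFBB"

Answer: TBBBFFFBB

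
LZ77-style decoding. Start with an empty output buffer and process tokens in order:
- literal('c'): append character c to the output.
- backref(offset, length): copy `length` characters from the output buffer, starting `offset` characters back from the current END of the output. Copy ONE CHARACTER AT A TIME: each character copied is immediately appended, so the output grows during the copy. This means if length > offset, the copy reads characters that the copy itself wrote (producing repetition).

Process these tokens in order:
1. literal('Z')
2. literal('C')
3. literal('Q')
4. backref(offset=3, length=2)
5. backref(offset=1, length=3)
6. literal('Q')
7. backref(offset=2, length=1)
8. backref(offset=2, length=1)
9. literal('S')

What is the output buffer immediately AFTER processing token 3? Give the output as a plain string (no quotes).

Answer: ZCQ

Derivation:
Token 1: literal('Z'). Output: "Z"
Token 2: literal('C'). Output: "ZC"
Token 3: literal('Q'). Output: "ZCQ"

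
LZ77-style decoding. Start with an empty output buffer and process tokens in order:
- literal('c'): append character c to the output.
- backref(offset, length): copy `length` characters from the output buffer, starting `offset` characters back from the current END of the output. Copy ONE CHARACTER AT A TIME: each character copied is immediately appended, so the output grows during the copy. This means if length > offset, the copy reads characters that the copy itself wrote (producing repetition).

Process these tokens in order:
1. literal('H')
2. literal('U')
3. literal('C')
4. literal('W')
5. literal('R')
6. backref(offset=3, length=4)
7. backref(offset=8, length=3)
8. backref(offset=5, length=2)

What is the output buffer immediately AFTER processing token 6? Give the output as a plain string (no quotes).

Token 1: literal('H'). Output: "H"
Token 2: literal('U'). Output: "HU"
Token 3: literal('C'). Output: "HUC"
Token 4: literal('W'). Output: "HUCW"
Token 5: literal('R'). Output: "HUCWR"
Token 6: backref(off=3, len=4) (overlapping!). Copied 'CWRC' from pos 2. Output: "HUCWRCWRC"

Answer: HUCWRCWRC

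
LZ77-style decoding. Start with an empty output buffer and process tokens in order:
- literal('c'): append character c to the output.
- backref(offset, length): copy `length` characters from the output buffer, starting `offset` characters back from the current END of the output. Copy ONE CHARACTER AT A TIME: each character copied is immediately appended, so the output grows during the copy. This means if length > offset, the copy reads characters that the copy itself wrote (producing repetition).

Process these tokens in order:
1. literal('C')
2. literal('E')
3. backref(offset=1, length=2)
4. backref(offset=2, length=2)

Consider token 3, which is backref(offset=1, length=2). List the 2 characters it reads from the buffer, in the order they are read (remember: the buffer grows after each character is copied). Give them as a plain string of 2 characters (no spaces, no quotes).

Token 1: literal('C'). Output: "C"
Token 2: literal('E'). Output: "CE"
Token 3: backref(off=1, len=2). Buffer before: "CE" (len 2)
  byte 1: read out[1]='E', append. Buffer now: "CEE"
  byte 2: read out[2]='E', append. Buffer now: "CEEE"

Answer: EE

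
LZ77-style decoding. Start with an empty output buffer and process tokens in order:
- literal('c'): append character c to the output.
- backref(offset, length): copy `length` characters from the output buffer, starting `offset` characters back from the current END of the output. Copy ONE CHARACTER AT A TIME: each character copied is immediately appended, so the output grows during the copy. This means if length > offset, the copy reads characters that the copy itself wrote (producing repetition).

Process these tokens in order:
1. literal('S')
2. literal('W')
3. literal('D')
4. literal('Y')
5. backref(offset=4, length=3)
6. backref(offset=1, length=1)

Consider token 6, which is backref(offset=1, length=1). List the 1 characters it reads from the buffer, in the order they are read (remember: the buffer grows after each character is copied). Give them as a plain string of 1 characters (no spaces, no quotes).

Token 1: literal('S'). Output: "S"
Token 2: literal('W'). Output: "SW"
Token 3: literal('D'). Output: "SWD"
Token 4: literal('Y'). Output: "SWDY"
Token 5: backref(off=4, len=3). Copied 'SWD' from pos 0. Output: "SWDYSWD"
Token 6: backref(off=1, len=1). Buffer before: "SWDYSWD" (len 7)
  byte 1: read out[6]='D', append. Buffer now: "SWDYSWDD"

Answer: D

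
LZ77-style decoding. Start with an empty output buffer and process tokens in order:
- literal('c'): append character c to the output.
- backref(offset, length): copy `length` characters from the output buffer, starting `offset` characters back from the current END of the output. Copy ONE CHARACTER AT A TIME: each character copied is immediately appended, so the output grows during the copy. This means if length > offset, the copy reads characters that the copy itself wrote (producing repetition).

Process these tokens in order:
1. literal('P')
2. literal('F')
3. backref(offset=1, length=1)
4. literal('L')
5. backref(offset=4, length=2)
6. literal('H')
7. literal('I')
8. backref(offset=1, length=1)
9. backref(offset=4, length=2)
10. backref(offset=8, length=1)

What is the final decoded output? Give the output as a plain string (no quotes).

Token 1: literal('P'). Output: "P"
Token 2: literal('F'). Output: "PF"
Token 3: backref(off=1, len=1). Copied 'F' from pos 1. Output: "PFF"
Token 4: literal('L'). Output: "PFFL"
Token 5: backref(off=4, len=2). Copied 'PF' from pos 0. Output: "PFFLPF"
Token 6: literal('H'). Output: "PFFLPFH"
Token 7: literal('I'). Output: "PFFLPFHI"
Token 8: backref(off=1, len=1). Copied 'I' from pos 7. Output: "PFFLPFHII"
Token 9: backref(off=4, len=2). Copied 'FH' from pos 5. Output: "PFFLPFHIIFH"
Token 10: backref(off=8, len=1). Copied 'L' from pos 3. Output: "PFFLPFHIIFHL"

Answer: PFFLPFHIIFHL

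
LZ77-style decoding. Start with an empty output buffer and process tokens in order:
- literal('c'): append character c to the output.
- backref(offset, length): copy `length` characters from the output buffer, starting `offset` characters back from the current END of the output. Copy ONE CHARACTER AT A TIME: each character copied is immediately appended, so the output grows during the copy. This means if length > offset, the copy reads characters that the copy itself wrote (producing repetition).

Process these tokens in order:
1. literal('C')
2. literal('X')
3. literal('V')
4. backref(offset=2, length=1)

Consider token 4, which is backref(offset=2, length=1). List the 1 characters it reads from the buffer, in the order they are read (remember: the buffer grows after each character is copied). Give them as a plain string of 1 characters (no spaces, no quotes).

Answer: X

Derivation:
Token 1: literal('C'). Output: "C"
Token 2: literal('X'). Output: "CX"
Token 3: literal('V'). Output: "CXV"
Token 4: backref(off=2, len=1). Buffer before: "CXV" (len 3)
  byte 1: read out[1]='X', append. Buffer now: "CXVX"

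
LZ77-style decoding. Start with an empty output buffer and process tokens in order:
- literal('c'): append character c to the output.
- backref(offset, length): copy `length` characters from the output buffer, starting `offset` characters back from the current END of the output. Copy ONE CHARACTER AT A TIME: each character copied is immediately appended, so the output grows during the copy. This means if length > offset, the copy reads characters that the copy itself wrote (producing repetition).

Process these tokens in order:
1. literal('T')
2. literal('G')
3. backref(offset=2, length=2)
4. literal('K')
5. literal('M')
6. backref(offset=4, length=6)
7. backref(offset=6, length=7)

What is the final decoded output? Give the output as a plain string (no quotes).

Token 1: literal('T'). Output: "T"
Token 2: literal('G'). Output: "TG"
Token 3: backref(off=2, len=2). Copied 'TG' from pos 0. Output: "TGTG"
Token 4: literal('K'). Output: "TGTGK"
Token 5: literal('M'). Output: "TGTGKM"
Token 6: backref(off=4, len=6) (overlapping!). Copied 'TGKMTG' from pos 2. Output: "TGTGKMTGKMTG"
Token 7: backref(off=6, len=7) (overlapping!). Copied 'TGKMTGT' from pos 6. Output: "TGTGKMTGKMTGTGKMTGT"

Answer: TGTGKMTGKMTGTGKMTGT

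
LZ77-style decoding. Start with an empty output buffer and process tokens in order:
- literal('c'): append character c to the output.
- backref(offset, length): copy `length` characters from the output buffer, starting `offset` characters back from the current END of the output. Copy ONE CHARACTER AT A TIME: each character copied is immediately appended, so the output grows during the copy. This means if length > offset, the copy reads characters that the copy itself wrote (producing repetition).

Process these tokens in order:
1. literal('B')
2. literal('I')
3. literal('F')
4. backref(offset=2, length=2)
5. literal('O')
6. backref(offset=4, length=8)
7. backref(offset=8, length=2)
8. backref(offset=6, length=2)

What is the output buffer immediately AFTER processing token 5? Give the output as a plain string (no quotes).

Answer: BIFIFO

Derivation:
Token 1: literal('B'). Output: "B"
Token 2: literal('I'). Output: "BI"
Token 3: literal('F'). Output: "BIF"
Token 4: backref(off=2, len=2). Copied 'IF' from pos 1. Output: "BIFIF"
Token 5: literal('O'). Output: "BIFIFO"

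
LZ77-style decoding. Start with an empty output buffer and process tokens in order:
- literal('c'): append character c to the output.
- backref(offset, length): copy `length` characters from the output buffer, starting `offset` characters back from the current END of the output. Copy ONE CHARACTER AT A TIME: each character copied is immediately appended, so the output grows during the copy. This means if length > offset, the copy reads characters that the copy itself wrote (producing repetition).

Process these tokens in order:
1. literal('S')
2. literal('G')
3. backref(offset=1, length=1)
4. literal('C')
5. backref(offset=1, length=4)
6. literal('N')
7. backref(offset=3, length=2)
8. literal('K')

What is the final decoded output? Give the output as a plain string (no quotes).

Answer: SGGCCCCCNCCK

Derivation:
Token 1: literal('S'). Output: "S"
Token 2: literal('G'). Output: "SG"
Token 3: backref(off=1, len=1). Copied 'G' from pos 1. Output: "SGG"
Token 4: literal('C'). Output: "SGGC"
Token 5: backref(off=1, len=4) (overlapping!). Copied 'CCCC' from pos 3. Output: "SGGCCCCC"
Token 6: literal('N'). Output: "SGGCCCCCN"
Token 7: backref(off=3, len=2). Copied 'CC' from pos 6. Output: "SGGCCCCCNCC"
Token 8: literal('K'). Output: "SGGCCCCCNCCK"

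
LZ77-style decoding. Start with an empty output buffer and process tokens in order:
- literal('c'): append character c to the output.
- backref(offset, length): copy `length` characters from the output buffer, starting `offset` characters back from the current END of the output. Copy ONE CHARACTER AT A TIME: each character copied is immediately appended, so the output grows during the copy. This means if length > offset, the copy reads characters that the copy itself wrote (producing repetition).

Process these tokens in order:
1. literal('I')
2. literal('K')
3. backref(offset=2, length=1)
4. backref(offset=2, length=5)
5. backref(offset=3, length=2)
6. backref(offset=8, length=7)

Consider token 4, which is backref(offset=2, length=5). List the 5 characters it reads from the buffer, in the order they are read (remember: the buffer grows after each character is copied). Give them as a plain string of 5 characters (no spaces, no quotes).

Answer: KIKIK

Derivation:
Token 1: literal('I'). Output: "I"
Token 2: literal('K'). Output: "IK"
Token 3: backref(off=2, len=1). Copied 'I' from pos 0. Output: "IKI"
Token 4: backref(off=2, len=5). Buffer before: "IKI" (len 3)
  byte 1: read out[1]='K', append. Buffer now: "IKIK"
  byte 2: read out[2]='I', append. Buffer now: "IKIKI"
  byte 3: read out[3]='K', append. Buffer now: "IKIKIK"
  byte 4: read out[4]='I', append. Buffer now: "IKIKIKI"
  byte 5: read out[5]='K', append. Buffer now: "IKIKIKIK"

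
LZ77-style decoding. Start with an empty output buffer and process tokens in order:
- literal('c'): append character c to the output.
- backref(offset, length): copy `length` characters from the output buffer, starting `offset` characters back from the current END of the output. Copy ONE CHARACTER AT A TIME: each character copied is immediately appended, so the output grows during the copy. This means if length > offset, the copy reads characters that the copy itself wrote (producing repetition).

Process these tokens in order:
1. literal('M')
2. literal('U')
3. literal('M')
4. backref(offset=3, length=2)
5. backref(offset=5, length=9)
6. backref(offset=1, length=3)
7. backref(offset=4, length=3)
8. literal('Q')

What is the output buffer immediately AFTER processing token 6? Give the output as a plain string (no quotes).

Answer: MUMMUMUMMUMUMMMMM

Derivation:
Token 1: literal('M'). Output: "M"
Token 2: literal('U'). Output: "MU"
Token 3: literal('M'). Output: "MUM"
Token 4: backref(off=3, len=2). Copied 'MU' from pos 0. Output: "MUMMU"
Token 5: backref(off=5, len=9) (overlapping!). Copied 'MUMMUMUMM' from pos 0. Output: "MUMMUMUMMUMUMM"
Token 6: backref(off=1, len=3) (overlapping!). Copied 'MMM' from pos 13. Output: "MUMMUMUMMUMUMMMMM"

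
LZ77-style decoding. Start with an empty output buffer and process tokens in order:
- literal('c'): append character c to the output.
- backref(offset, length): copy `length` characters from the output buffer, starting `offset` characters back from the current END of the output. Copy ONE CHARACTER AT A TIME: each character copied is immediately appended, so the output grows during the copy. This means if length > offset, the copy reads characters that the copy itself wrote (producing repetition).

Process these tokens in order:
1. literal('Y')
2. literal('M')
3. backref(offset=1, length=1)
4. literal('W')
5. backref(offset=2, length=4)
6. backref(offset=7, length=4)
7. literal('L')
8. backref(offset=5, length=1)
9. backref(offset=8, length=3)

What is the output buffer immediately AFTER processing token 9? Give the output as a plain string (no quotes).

Token 1: literal('Y'). Output: "Y"
Token 2: literal('M'). Output: "YM"
Token 3: backref(off=1, len=1). Copied 'M' from pos 1. Output: "YMM"
Token 4: literal('W'). Output: "YMMW"
Token 5: backref(off=2, len=4) (overlapping!). Copied 'MWMW' from pos 2. Output: "YMMWMWMW"
Token 6: backref(off=7, len=4). Copied 'MMWM' from pos 1. Output: "YMMWMWMWMMWM"
Token 7: literal('L'). Output: "YMMWMWMWMMWML"
Token 8: backref(off=5, len=1). Copied 'M' from pos 8. Output: "YMMWMWMWMMWMLM"
Token 9: backref(off=8, len=3). Copied 'MWM' from pos 6. Output: "YMMWMWMWMMWMLMMWM"

Answer: YMMWMWMWMMWMLMMWM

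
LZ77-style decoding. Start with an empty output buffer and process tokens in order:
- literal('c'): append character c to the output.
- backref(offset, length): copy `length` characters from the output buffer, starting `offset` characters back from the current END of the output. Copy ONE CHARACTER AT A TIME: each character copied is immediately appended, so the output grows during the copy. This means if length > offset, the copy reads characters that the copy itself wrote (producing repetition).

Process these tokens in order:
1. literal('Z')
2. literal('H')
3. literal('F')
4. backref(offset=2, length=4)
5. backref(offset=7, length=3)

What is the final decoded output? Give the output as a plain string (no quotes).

Answer: ZHFHFHFZHF

Derivation:
Token 1: literal('Z'). Output: "Z"
Token 2: literal('H'). Output: "ZH"
Token 3: literal('F'). Output: "ZHF"
Token 4: backref(off=2, len=4) (overlapping!). Copied 'HFHF' from pos 1. Output: "ZHFHFHF"
Token 5: backref(off=7, len=3). Copied 'ZHF' from pos 0. Output: "ZHFHFHFZHF"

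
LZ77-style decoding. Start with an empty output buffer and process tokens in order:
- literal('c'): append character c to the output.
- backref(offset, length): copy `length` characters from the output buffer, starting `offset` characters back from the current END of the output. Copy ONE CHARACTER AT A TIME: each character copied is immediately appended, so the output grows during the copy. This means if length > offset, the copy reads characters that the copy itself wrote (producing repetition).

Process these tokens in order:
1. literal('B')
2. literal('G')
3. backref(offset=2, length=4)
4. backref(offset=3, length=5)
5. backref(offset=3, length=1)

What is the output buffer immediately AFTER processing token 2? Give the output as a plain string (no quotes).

Token 1: literal('B'). Output: "B"
Token 2: literal('G'). Output: "BG"

Answer: BG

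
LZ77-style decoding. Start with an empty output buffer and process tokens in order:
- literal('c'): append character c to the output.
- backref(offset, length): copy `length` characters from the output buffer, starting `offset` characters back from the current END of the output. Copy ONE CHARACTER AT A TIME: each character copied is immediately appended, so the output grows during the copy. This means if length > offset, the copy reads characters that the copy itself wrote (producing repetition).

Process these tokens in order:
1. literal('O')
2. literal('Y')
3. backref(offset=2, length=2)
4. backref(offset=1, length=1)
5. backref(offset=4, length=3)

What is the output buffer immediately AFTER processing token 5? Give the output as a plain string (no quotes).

Answer: OYOYYYOY

Derivation:
Token 1: literal('O'). Output: "O"
Token 2: literal('Y'). Output: "OY"
Token 3: backref(off=2, len=2). Copied 'OY' from pos 0. Output: "OYOY"
Token 4: backref(off=1, len=1). Copied 'Y' from pos 3. Output: "OYOYY"
Token 5: backref(off=4, len=3). Copied 'YOY' from pos 1. Output: "OYOYYYOY"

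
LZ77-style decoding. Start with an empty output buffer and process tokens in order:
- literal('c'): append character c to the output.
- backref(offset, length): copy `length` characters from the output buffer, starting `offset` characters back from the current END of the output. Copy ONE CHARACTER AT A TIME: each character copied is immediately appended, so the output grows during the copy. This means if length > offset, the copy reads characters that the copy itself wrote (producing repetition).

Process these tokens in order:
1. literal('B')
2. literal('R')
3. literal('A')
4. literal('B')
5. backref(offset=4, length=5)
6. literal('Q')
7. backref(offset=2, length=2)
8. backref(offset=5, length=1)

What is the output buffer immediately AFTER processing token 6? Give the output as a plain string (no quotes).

Token 1: literal('B'). Output: "B"
Token 2: literal('R'). Output: "BR"
Token 3: literal('A'). Output: "BRA"
Token 4: literal('B'). Output: "BRAB"
Token 5: backref(off=4, len=5) (overlapping!). Copied 'BRABB' from pos 0. Output: "BRABBRABB"
Token 6: literal('Q'). Output: "BRABBRABBQ"

Answer: BRABBRABBQ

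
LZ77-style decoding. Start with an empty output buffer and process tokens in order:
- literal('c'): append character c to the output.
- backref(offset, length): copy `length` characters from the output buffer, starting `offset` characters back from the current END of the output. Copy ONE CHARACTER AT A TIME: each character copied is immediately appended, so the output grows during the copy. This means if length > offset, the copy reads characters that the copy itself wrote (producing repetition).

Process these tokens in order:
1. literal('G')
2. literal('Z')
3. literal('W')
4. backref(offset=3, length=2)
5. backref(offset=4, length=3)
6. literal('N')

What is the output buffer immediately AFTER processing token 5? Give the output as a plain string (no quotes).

Token 1: literal('G'). Output: "G"
Token 2: literal('Z'). Output: "GZ"
Token 3: literal('W'). Output: "GZW"
Token 4: backref(off=3, len=2). Copied 'GZ' from pos 0. Output: "GZWGZ"
Token 5: backref(off=4, len=3). Copied 'ZWG' from pos 1. Output: "GZWGZZWG"

Answer: GZWGZZWG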